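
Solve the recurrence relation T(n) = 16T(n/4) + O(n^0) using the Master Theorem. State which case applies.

Master Theorem for T(n) = 16T(n/4) + O(n^0):

a = 16, b = 4, c = 0
log_b(a) = log_4(16) = 2.0000

Case 1: c = 0 < log_4(16) = 2.0000
T(n) = O(n^(log_4 16)) = O(n^2)

For T(n) = 16T(n/4) + O(n^0): log_4(16) = 2.0000. This is Case 1 of the Master Theorem (c < log_b(a), work dominated by leaves), giving O(n^2).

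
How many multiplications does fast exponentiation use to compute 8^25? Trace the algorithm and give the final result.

Computing 8^25 by squaring (build up from 8^1; each line after the first costs one multiplication):

8^1 = 8
8^2 = (8^1)^2 = 8^2 = 64
8^3 = 8 * 8^2 = 8 * 64 = 512
8^6 = (8^3)^2 = 512^2 = 262144
8^12 = (8^6)^2 = 262144^2 = 68719476736
8^24 = (8^12)^2 = 68719476736^2 = 4722366482869645213696
8^25 = 8 * 8^24 = 8 * 4722366482869645213696 = 37778931862957161709568

Result: 37778931862957161709568
Multiplications needed: 6 (6 lines after 8^1)

8^25 = 37778931862957161709568. Using exponentiation by squaring, this requires 6 multiplications. The key idea: if the exponent is even, square the half-power; if odd, multiply by the base once.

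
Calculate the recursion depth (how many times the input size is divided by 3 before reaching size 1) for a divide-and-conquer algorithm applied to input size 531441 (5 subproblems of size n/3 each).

For divide and conquer with division factor 3:

Problem sizes at each level:
Level 0: 531441
Level 1: 177147
Level 2: 59049
Level 3: 19683
Level 4: 6561
Level 5: 2187
Level 6: 729
Level 7: 243
Level 8: 81
Level 9: 27
Level 10: 9
Level 11: 3
Level 12: 1

The root is level 0 and the size-1 base case is level 12 (the tree spans levels 0 through 12, i.e. 13 levels counting the root), so the depth is the number of divisions: log_3(531441) = 12

The recursion tree depth is log_3(531441) = 12. At each level, the problem size is divided by 3, so it takes 12 divisions to reduce to a base case of size 1. The algorithm makes 5 recursive calls at each level.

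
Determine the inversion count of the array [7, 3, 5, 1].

Finding inversions in [7, 3, 5, 1]:

(0, 1): arr[0]=7 > arr[1]=3
(0, 2): arr[0]=7 > arr[2]=5
(0, 3): arr[0]=7 > arr[3]=1
(1, 3): arr[1]=3 > arr[3]=1
(2, 3): arr[2]=5 > arr[3]=1

Total inversions: 5

The array has 5 inversion(s): (0,1), (0,2), (0,3), (1,3), (2,3). Each pair (i,j) satisfies i < j and arr[i] > arr[j].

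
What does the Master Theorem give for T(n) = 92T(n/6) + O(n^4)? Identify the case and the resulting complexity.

Master Theorem for T(n) = 92T(n/6) + O(n^4):

a = 92, b = 6, c = 4
log_b(a) = log_6(92) = 2.5237

Case 3: c = 4 > log_6(92) = 2.5237
T(n) = O(n^4) = O(n^4)

For T(n) = 92T(n/6) + O(n^4): log_6(92) = 2.5237. This is Case 3 of the Master Theorem (c > log_b(a), work dominated by root), giving O(n^4).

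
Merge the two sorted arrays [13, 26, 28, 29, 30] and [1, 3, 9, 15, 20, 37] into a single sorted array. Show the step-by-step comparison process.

Merging process:

Compare 13 vs 1: take 1 from right. Merged: [1]
Compare 13 vs 3: take 3 from right. Merged: [1, 3]
Compare 13 vs 9: take 9 from right. Merged: [1, 3, 9]
Compare 13 vs 15: take 13 from left. Merged: [1, 3, 9, 13]
Compare 26 vs 15: take 15 from right. Merged: [1, 3, 9, 13, 15]
Compare 26 vs 20: take 20 from right. Merged: [1, 3, 9, 13, 15, 20]
Compare 26 vs 37: take 26 from left. Merged: [1, 3, 9, 13, 15, 20, 26]
Compare 28 vs 37: take 28 from left. Merged: [1, 3, 9, 13, 15, 20, 26, 28]
Compare 29 vs 37: take 29 from left. Merged: [1, 3, 9, 13, 15, 20, 26, 28, 29]
Compare 30 vs 37: take 30 from left. Merged: [1, 3, 9, 13, 15, 20, 26, 28, 29, 30]
Append remaining from right: [37]. Merged: [1, 3, 9, 13, 15, 20, 26, 28, 29, 30, 37]

Final merged array: [1, 3, 9, 13, 15, 20, 26, 28, 29, 30, 37]
Total comparisons: 10

The merged array is [1, 3, 9, 13, 15, 20, 26, 28, 29, 30, 37], requiring 10 comparisons. The merge step runs in O(n) time where n is the total number of elements.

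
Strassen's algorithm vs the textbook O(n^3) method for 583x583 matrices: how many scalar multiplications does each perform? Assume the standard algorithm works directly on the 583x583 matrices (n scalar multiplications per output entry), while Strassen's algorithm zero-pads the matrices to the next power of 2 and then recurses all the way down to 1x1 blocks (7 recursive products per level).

Matrix multiplication for 583x583 matrices:

Strassen's algorithm requires power-of-2 dimensions. Pad 583x583 to 1024x1024 (next power of 2).

Standard algorithm: 583^3 = 198155287 multiplications
Strassen's algorithm: 7^(log2(1024)) = 7^10 = 282475249 multiplications
Difference: 198155287 - 282475249 = -84319962 (Strassen uses MORE here due to padding overhead — for small or just-over-power-of-2 n, padding can outweigh the per-level savings)

Standard: 198155287 multiplications (583^3). Strassen: 282475249 multiplications (7^10, after padding to 1024x1024). Strassen reduces 8 recursive multiplications to 7 at each level.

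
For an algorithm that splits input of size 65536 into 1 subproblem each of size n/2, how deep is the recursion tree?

For divide and conquer with division factor 2:

Problem sizes at each level:
Level 0: 65536
Level 1: 32768
Level 2: 16384
Level 3: 8192
Level 4: 4096
Level 5: 2048
Level 6: 1024
Level 7: 512
Level 8: 256
Level 9: 128
Level 10: 64
Level 11: 32
Level 12: 16
Level 13: 8
Level 14: 4
Level 15: 2
Level 16: 1

The root is level 0 and the size-1 base case is level 16 (the tree spans levels 0 through 16, i.e. 17 levels counting the root), so the depth is the number of divisions: log_2(65536) = 16

The recursion tree depth is log_2(65536) = 16. At each level, the problem size is divided by 2, so it takes 16 divisions to reduce to a base case of size 1. The algorithm makes 1 recursive call at each level.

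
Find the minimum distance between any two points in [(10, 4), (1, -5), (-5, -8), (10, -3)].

Computing all pairwise distances among 4 points:

d((10, 4), (1, -5)) = 12.7279
d((10, 4), (-5, -8)) = 19.2094
d((10, 4), (10, -3)) = 7.0
d((1, -5), (-5, -8)) = 6.7082 <-- minimum
d((1, -5), (10, -3)) = 9.2195
d((-5, -8), (10, -3)) = 15.8114

Closest pair: (1, -5) and (-5, -8) with distance 6.7082

The closest pair is (1, -5) and (-5, -8) with Euclidean distance 6.7082. For 4 points, brute-force pairwise comparison is shown above. For large n, the divide-and-conquer algorithm (sort by x, recurse on halves, check the dividing strip) achieves O(n log n).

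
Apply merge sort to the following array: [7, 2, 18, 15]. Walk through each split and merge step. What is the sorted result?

Merge sort trace:

Split: [7, 2, 18, 15] -> [7, 2] and [18, 15]
  Split: [7, 2] -> [7] and [2]
  Merge: [7] + [2] -> [2, 7]
  Split: [18, 15] -> [18] and [15]
  Merge: [18] + [15] -> [15, 18]
Merge: [2, 7] + [15, 18] -> [2, 7, 15, 18]

Final sorted array: [2, 7, 15, 18]

The merge sort proceeds by recursively splitting the array and merging sorted halves.
After all merges, the sorted array is [2, 7, 15, 18].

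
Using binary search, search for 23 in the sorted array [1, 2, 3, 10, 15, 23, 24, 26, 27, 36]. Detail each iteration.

Binary search for 23 in [1, 2, 3, 10, 15, 23, 24, 26, 27, 36]:

lo=0, hi=9, mid=4, arr[mid]=15 -> 15 < 23, search right half
lo=5, hi=9, mid=7, arr[mid]=26 -> 26 > 23, search left half
lo=5, hi=6, mid=5, arr[mid]=23 -> Found target at index 5!

Binary search finds 23 at index 5 after 3 comparisons. The search repeatedly halves the search space by comparing with the middle element.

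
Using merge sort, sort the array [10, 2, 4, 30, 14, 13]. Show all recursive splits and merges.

Merge sort trace:

Split: [10, 2, 4, 30, 14, 13] -> [10, 2, 4] and [30, 14, 13]
  Split: [10, 2, 4] -> [10] and [2, 4]
    Split: [2, 4] -> [2] and [4]
    Merge: [2] + [4] -> [2, 4]
  Merge: [10] + [2, 4] -> [2, 4, 10]
  Split: [30, 14, 13] -> [30] and [14, 13]
    Split: [14, 13] -> [14] and [13]
    Merge: [14] + [13] -> [13, 14]
  Merge: [30] + [13, 14] -> [13, 14, 30]
Merge: [2, 4, 10] + [13, 14, 30] -> [2, 4, 10, 13, 14, 30]

Final sorted array: [2, 4, 10, 13, 14, 30]

The merge sort proceeds by recursively splitting the array and merging sorted halves.
After all merges, the sorted array is [2, 4, 10, 13, 14, 30].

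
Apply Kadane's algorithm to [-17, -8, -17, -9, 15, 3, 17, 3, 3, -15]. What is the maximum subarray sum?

Using Kadane's algorithm on [-17, -8, -17, -9, 15, 3, 17, 3, 3, -15]:

Scanning through the array:
Position 1 (value -8): max_ending_here = -8, max_so_far = -8
Position 2 (value -17): max_ending_here = -17, max_so_far = -8
Position 3 (value -9): max_ending_here = -9, max_so_far = -8
Position 4 (value 15): max_ending_here = 15, max_so_far = 15
Position 5 (value 3): max_ending_here = 18, max_so_far = 18
Position 6 (value 17): max_ending_here = 35, max_so_far = 35
Position 7 (value 3): max_ending_here = 38, max_so_far = 38
Position 8 (value 3): max_ending_here = 41, max_so_far = 41
Position 9 (value -15): max_ending_here = 26, max_so_far = 41

Maximum subarray: [15, 3, 17, 3, 3]
Maximum sum: 41

The maximum subarray is [15, 3, 17, 3, 3] with sum 41. This subarray runs from index 4 to index 8.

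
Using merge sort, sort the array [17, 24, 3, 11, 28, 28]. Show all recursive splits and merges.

Merge sort trace:

Split: [17, 24, 3, 11, 28, 28] -> [17, 24, 3] and [11, 28, 28]
  Split: [17, 24, 3] -> [17] and [24, 3]
    Split: [24, 3] -> [24] and [3]
    Merge: [24] + [3] -> [3, 24]
  Merge: [17] + [3, 24] -> [3, 17, 24]
  Split: [11, 28, 28] -> [11] and [28, 28]
    Split: [28, 28] -> [28] and [28]
    Merge: [28] + [28] -> [28, 28]
  Merge: [11] + [28, 28] -> [11, 28, 28]
Merge: [3, 17, 24] + [11, 28, 28] -> [3, 11, 17, 24, 28, 28]

Final sorted array: [3, 11, 17, 24, 28, 28]

The merge sort proceeds by recursively splitting the array and merging sorted halves.
After all merges, the sorted array is [3, 11, 17, 24, 28, 28].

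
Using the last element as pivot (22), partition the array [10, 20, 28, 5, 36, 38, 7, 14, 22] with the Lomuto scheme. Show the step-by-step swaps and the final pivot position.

Lomuto partition with pivot = 22:

Initial array: [10, 20, 28, 5, 36, 38, 7, 14, 22]

arr[0]=10 <= 22: swap with position 0, array becomes [10, 20, 28, 5, 36, 38, 7, 14, 22]
arr[1]=20 <= 22: swap with position 1, array becomes [10, 20, 28, 5, 36, 38, 7, 14, 22]
arr[2]=28 > 22: no swap
arr[3]=5 <= 22: swap with position 2, array becomes [10, 20, 5, 28, 36, 38, 7, 14, 22]
arr[4]=36 > 22: no swap
arr[5]=38 > 22: no swap
arr[6]=7 <= 22: swap with position 3, array becomes [10, 20, 5, 7, 36, 38, 28, 14, 22]
arr[7]=14 <= 22: swap with position 4, array becomes [10, 20, 5, 7, 14, 38, 28, 36, 22]

Place pivot at position 5: [10, 20, 5, 7, 14, 22, 28, 36, 38]
Pivot position: 5

After partitioning with pivot 22, the array becomes [10, 20, 5, 7, 14, 22, 28, 36, 38]. The pivot is placed at index 5. All elements to the left of the pivot are <= 22, and all elements to the right are > 22.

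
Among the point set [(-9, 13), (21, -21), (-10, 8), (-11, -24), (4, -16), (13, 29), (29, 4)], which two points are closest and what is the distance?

Computing all pairwise distances among 7 points:

d((-9, 13), (21, -21)) = 45.3431
d((-9, 13), (-10, 8)) = 5.099 <-- minimum
d((-9, 13), (-11, -24)) = 37.054
d((-9, 13), (4, -16)) = 31.7805
d((-9, 13), (13, 29)) = 27.2029
d((-9, 13), (29, 4)) = 39.0512
d((21, -21), (-10, 8)) = 42.45
d((21, -21), (-11, -24)) = 32.1403
d((21, -21), (4, -16)) = 17.72
d((21, -21), (13, 29)) = 50.636
d((21, -21), (29, 4)) = 26.2488
d((-10, 8), (-11, -24)) = 32.0156
d((-10, 8), (4, -16)) = 27.7849
d((-10, 8), (13, 29)) = 31.1448
d((-10, 8), (29, 4)) = 39.2046
d((-11, -24), (4, -16)) = 17.0
d((-11, -24), (13, 29)) = 58.1808
d((-11, -24), (29, 4)) = 48.8262
d((4, -16), (13, 29)) = 45.8912
d((4, -16), (29, 4)) = 32.0156
d((13, 29), (29, 4)) = 29.6816

Closest pair: (-9, 13) and (-10, 8) with distance 5.099

The closest pair is (-9, 13) and (-10, 8) with Euclidean distance 5.099. For 7 points, brute-force pairwise comparison is shown above. For large n, the divide-and-conquer algorithm (sort by x, recurse on halves, check the dividing strip) achieves O(n log n).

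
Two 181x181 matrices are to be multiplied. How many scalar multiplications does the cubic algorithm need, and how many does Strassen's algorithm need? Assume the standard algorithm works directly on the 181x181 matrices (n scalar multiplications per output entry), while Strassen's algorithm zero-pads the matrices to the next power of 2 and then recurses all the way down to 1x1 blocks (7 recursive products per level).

Matrix multiplication for 181x181 matrices:

Strassen's algorithm requires power-of-2 dimensions. Pad 181x181 to 256x256 (next power of 2).

Standard algorithm: 181^3 = 5929741 multiplications
Strassen's algorithm: 7^(log2(256)) = 7^8 = 5764801 multiplications
Savings: 5929741 - 5764801 = 164940 multiplications

Standard: 5929741 multiplications (181^3). Strassen: 5764801 multiplications (7^8, after padding to 256x256). Strassen reduces 8 recursive multiplications to 7 at each level.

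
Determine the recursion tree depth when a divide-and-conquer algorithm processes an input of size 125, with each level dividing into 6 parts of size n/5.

For divide and conquer with division factor 5:

Problem sizes at each level:
Level 0: 125
Level 1: 25
Level 2: 5
Level 3: 1

The root is level 0 and the size-1 base case is level 3 (the tree spans levels 0 through 3, i.e. 4 levels counting the root), so the depth is the number of divisions: log_5(125) = 3

The recursion tree depth is log_5(125) = 3. At each level, the problem size is divided by 5, so it takes 3 divisions to reduce to a base case of size 1. The algorithm makes 6 recursive calls at each level.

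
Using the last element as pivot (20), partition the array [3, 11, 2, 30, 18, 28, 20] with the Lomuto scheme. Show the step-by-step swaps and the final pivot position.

Lomuto partition with pivot = 20:

Initial array: [3, 11, 2, 30, 18, 28, 20]

arr[0]=3 <= 20: swap with position 0, array becomes [3, 11, 2, 30, 18, 28, 20]
arr[1]=11 <= 20: swap with position 1, array becomes [3, 11, 2, 30, 18, 28, 20]
arr[2]=2 <= 20: swap with position 2, array becomes [3, 11, 2, 30, 18, 28, 20]
arr[3]=30 > 20: no swap
arr[4]=18 <= 20: swap with position 3, array becomes [3, 11, 2, 18, 30, 28, 20]
arr[5]=28 > 20: no swap

Place pivot at position 4: [3, 11, 2, 18, 20, 28, 30]
Pivot position: 4

After partitioning with pivot 20, the array becomes [3, 11, 2, 18, 20, 28, 30]. The pivot is placed at index 4. All elements to the left of the pivot are <= 20, and all elements to the right are > 20.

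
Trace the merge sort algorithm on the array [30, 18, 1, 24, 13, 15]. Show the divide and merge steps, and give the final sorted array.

Merge sort trace:

Split: [30, 18, 1, 24, 13, 15] -> [30, 18, 1] and [24, 13, 15]
  Split: [30, 18, 1] -> [30] and [18, 1]
    Split: [18, 1] -> [18] and [1]
    Merge: [18] + [1] -> [1, 18]
  Merge: [30] + [1, 18] -> [1, 18, 30]
  Split: [24, 13, 15] -> [24] and [13, 15]
    Split: [13, 15] -> [13] and [15]
    Merge: [13] + [15] -> [13, 15]
  Merge: [24] + [13, 15] -> [13, 15, 24]
Merge: [1, 18, 30] + [13, 15, 24] -> [1, 13, 15, 18, 24, 30]

Final sorted array: [1, 13, 15, 18, 24, 30]

The merge sort proceeds by recursively splitting the array and merging sorted halves.
After all merges, the sorted array is [1, 13, 15, 18, 24, 30].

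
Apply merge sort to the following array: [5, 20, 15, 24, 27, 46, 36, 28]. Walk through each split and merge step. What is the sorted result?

Merge sort trace:

Split: [5, 20, 15, 24, 27, 46, 36, 28] -> [5, 20, 15, 24] and [27, 46, 36, 28]
  Split: [5, 20, 15, 24] -> [5, 20] and [15, 24]
    Split: [5, 20] -> [5] and [20]
    Merge: [5] + [20] -> [5, 20]
    Split: [15, 24] -> [15] and [24]
    Merge: [15] + [24] -> [15, 24]
  Merge: [5, 20] + [15, 24] -> [5, 15, 20, 24]
  Split: [27, 46, 36, 28] -> [27, 46] and [36, 28]
    Split: [27, 46] -> [27] and [46]
    Merge: [27] + [46] -> [27, 46]
    Split: [36, 28] -> [36] and [28]
    Merge: [36] + [28] -> [28, 36]
  Merge: [27, 46] + [28, 36] -> [27, 28, 36, 46]
Merge: [5, 15, 20, 24] + [27, 28, 36, 46] -> [5, 15, 20, 24, 27, 28, 36, 46]

Final sorted array: [5, 15, 20, 24, 27, 28, 36, 46]

The merge sort proceeds by recursively splitting the array and merging sorted halves.
After all merges, the sorted array is [5, 15, 20, 24, 27, 28, 36, 46].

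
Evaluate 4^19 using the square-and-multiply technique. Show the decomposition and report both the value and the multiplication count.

Computing 4^19 by squaring (build up from 4^1; each line after the first costs one multiplication):

4^1 = 4
4^2 = (4^1)^2 = 4^2 = 16
4^4 = (4^2)^2 = 16^2 = 256
4^8 = (4^4)^2 = 256^2 = 65536
4^9 = 4 * 4^8 = 4 * 65536 = 262144
4^18 = (4^9)^2 = 262144^2 = 68719476736
4^19 = 4 * 4^18 = 4 * 68719476736 = 274877906944

Result: 274877906944
Multiplications needed: 6 (6 lines after 4^1)

4^19 = 274877906944. Using exponentiation by squaring, this requires 6 multiplications. The key idea: if the exponent is even, square the half-power; if odd, multiply by the base once.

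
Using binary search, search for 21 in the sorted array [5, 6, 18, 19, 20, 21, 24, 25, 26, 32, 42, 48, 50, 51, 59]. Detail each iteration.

Binary search for 21 in [5, 6, 18, 19, 20, 21, 24, 25, 26, 32, 42, 48, 50, 51, 59]:

lo=0, hi=14, mid=7, arr[mid]=25 -> 25 > 21, search left half
lo=0, hi=6, mid=3, arr[mid]=19 -> 19 < 21, search right half
lo=4, hi=6, mid=5, arr[mid]=21 -> Found target at index 5!

Binary search finds 21 at index 5 after 3 comparisons. The search repeatedly halves the search space by comparing with the middle element.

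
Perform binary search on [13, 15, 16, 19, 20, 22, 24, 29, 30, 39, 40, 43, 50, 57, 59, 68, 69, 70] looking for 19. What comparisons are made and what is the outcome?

Binary search for 19 in [13, 15, 16, 19, 20, 22, 24, 29, 30, 39, 40, 43, 50, 57, 59, 68, 69, 70]:

lo=0, hi=17, mid=8, arr[mid]=30 -> 30 > 19, search left half
lo=0, hi=7, mid=3, arr[mid]=19 -> Found target at index 3!

Binary search finds 19 at index 3 after 2 comparisons. The search repeatedly halves the search space by comparing with the middle element.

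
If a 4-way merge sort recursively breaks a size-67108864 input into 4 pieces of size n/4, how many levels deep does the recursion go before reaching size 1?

For divide and conquer with division factor 4:

Problem sizes at each level:
Level 0: 67108864
Level 1: 16777216
Level 2: 4194304
Level 3: 1048576
Level 4: 262144
Level 5: 65536
Level 6: 16384
Level 7: 4096
Level 8: 1024
Level 9: 256
Level 10: 64
Level 11: 16
Level 12: 4
Level 13: 1

The root is level 0 and the size-1 base case is level 13 (the tree spans levels 0 through 13, i.e. 14 levels counting the root), so the depth is the number of divisions: log_4(67108864) = 13

The recursion tree depth is log_4(67108864) = 13. At each level, the problem size is divided by 4, so it takes 13 divisions to reduce to a base case of size 1. The algorithm makes 4 recursive calls at each level.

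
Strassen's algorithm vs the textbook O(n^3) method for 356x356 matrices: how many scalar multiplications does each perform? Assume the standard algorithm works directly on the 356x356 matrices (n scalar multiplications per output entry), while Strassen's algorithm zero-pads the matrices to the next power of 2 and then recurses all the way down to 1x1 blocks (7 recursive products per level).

Matrix multiplication for 356x356 matrices:

Strassen's algorithm requires power-of-2 dimensions. Pad 356x356 to 512x512 (next power of 2).

Standard algorithm: 356^3 = 45118016 multiplications
Strassen's algorithm: 7^(log2(512)) = 7^9 = 40353607 multiplications
Savings: 45118016 - 40353607 = 4764409 multiplications

Standard: 45118016 multiplications (356^3). Strassen: 40353607 multiplications (7^9, after padding to 512x512). Strassen reduces 8 recursive multiplications to 7 at each level.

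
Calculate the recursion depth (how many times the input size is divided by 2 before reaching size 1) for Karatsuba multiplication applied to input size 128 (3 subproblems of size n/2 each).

For divide and conquer with division factor 2:

Problem sizes at each level:
Level 0: 128
Level 1: 64
Level 2: 32
Level 3: 16
Level 4: 8
Level 5: 4
Level 6: 2
Level 7: 1

The root is level 0 and the size-1 base case is level 7 (the tree spans levels 0 through 7, i.e. 8 levels counting the root), so the depth is the number of divisions: log_2(128) = 7

The recursion tree depth is log_2(128) = 7. At each level, the problem size is divided by 2, so it takes 7 divisions to reduce to a base case of size 1. The algorithm makes 3 recursive calls at each level.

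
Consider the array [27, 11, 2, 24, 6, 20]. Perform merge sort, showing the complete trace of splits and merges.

Merge sort trace:

Split: [27, 11, 2, 24, 6, 20] -> [27, 11, 2] and [24, 6, 20]
  Split: [27, 11, 2] -> [27] and [11, 2]
    Split: [11, 2] -> [11] and [2]
    Merge: [11] + [2] -> [2, 11]
  Merge: [27] + [2, 11] -> [2, 11, 27]
  Split: [24, 6, 20] -> [24] and [6, 20]
    Split: [6, 20] -> [6] and [20]
    Merge: [6] + [20] -> [6, 20]
  Merge: [24] + [6, 20] -> [6, 20, 24]
Merge: [2, 11, 27] + [6, 20, 24] -> [2, 6, 11, 20, 24, 27]

Final sorted array: [2, 6, 11, 20, 24, 27]

The merge sort proceeds by recursively splitting the array and merging sorted halves.
After all merges, the sorted array is [2, 6, 11, 20, 24, 27].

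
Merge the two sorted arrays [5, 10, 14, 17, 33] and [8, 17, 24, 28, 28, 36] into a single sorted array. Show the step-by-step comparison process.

Merging process:

Compare 5 vs 8: take 5 from left. Merged: [5]
Compare 10 vs 8: take 8 from right. Merged: [5, 8]
Compare 10 vs 17: take 10 from left. Merged: [5, 8, 10]
Compare 14 vs 17: take 14 from left. Merged: [5, 8, 10, 14]
Compare 17 vs 17: take 17 from left. Merged: [5, 8, 10, 14, 17]
Compare 33 vs 17: take 17 from right. Merged: [5, 8, 10, 14, 17, 17]
Compare 33 vs 24: take 24 from right. Merged: [5, 8, 10, 14, 17, 17, 24]
Compare 33 vs 28: take 28 from right. Merged: [5, 8, 10, 14, 17, 17, 24, 28]
Compare 33 vs 28: take 28 from right. Merged: [5, 8, 10, 14, 17, 17, 24, 28, 28]
Compare 33 vs 36: take 33 from left. Merged: [5, 8, 10, 14, 17, 17, 24, 28, 28, 33]
Append remaining from right: [36]. Merged: [5, 8, 10, 14, 17, 17, 24, 28, 28, 33, 36]

Final merged array: [5, 8, 10, 14, 17, 17, 24, 28, 28, 33, 36]
Total comparisons: 10

The merged array is [5, 8, 10, 14, 17, 17, 24, 28, 28, 33, 36], requiring 10 comparisons. The merge step runs in O(n) time where n is the total number of elements.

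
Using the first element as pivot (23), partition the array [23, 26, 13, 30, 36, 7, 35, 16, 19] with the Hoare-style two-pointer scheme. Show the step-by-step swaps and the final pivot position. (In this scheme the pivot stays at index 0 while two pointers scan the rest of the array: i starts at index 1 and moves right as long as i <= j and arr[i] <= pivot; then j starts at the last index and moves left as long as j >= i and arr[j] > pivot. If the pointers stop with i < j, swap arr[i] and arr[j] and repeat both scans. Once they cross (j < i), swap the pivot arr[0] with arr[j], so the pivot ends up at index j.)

Hoare-style two-pointer partition with pivot = 23:

Initial array: [23, 26, 13, 30, 36, 7, 35, 16, 19]

Pointers start at i = 1, j = 8.
i stops at index 1 (arr[1]=26 > 23), j stops at index 8 (arr[8]=19 <= 23): swap arr[1] and arr[8], array becomes [23, 19, 13, 30, 36, 7, 35, 16, 26]
i stops at index 3 (arr[3]=30 > 23), j stops at index 7 (arr[7]=16 <= 23): swap arr[3] and arr[7], array becomes [23, 19, 13, 16, 36, 7, 35, 30, 26]
i stops at index 4 (arr[4]=36 > 23), j stops at index 5 (arr[5]=7 <= 23): swap arr[4] and arr[5], array becomes [23, 19, 13, 16, 7, 36, 35, 30, 26]
i ends at 5, j ends at 4: the pointers have crossed (j < i), so scanning stops.

Swap pivot arr[0] with arr[4] to place pivot at position 4: [7, 19, 13, 16, 23, 36, 35, 30, 26]
Pivot position: 4

After partitioning with pivot 23, the array becomes [7, 19, 13, 16, 23, 36, 35, 30, 26]. The pivot is placed at index 4. All elements to the left of the pivot are <= 23, and all elements to the right are > 23.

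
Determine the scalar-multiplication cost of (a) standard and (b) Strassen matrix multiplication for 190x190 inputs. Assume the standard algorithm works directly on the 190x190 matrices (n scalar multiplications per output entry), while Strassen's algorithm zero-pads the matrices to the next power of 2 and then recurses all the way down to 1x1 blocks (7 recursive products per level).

Matrix multiplication for 190x190 matrices:

Strassen's algorithm requires power-of-2 dimensions. Pad 190x190 to 256x256 (next power of 2).

Standard algorithm: 190^3 = 6859000 multiplications
Strassen's algorithm: 7^(log2(256)) = 7^8 = 5764801 multiplications
Savings: 6859000 - 5764801 = 1094199 multiplications

Standard: 6859000 multiplications (190^3). Strassen: 5764801 multiplications (7^8, after padding to 256x256). Strassen reduces 8 recursive multiplications to 7 at each level.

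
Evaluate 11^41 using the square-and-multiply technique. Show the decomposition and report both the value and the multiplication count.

Computing 11^41 by squaring (build up from 11^1; each line after the first costs one multiplication):

11^1 = 11
11^2 = (11^1)^2 = 11^2 = 121
11^4 = (11^2)^2 = 121^2 = 14641
11^5 = 11 * 11^4 = 11 * 14641 = 161051
11^10 = (11^5)^2 = 161051^2 = 25937424601
11^20 = (11^10)^2 = 25937424601^2 = 672749994932560009201
11^40 = (11^20)^2 = 672749994932560009201^2 = 452592555681759518058893560348969204658401
11^41 = 11 * 11^40 = 11 * 452592555681759518058893560348969204658401 = 4978518112499354698647829163838661251242411

Result: 4978518112499354698647829163838661251242411
Multiplications needed: 7 (7 lines after 11^1)

11^41 = 4978518112499354698647829163838661251242411. Using exponentiation by squaring, this requires 7 multiplications. The key idea: if the exponent is even, square the half-power; if odd, multiply by the base once.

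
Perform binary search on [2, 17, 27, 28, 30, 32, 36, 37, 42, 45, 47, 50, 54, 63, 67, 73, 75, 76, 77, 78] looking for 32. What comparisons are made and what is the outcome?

Binary search for 32 in [2, 17, 27, 28, 30, 32, 36, 37, 42, 45, 47, 50, 54, 63, 67, 73, 75, 76, 77, 78]:

lo=0, hi=19, mid=9, arr[mid]=45 -> 45 > 32, search left half
lo=0, hi=8, mid=4, arr[mid]=30 -> 30 < 32, search right half
lo=5, hi=8, mid=6, arr[mid]=36 -> 36 > 32, search left half
lo=5, hi=5, mid=5, arr[mid]=32 -> Found target at index 5!

Binary search finds 32 at index 5 after 4 comparisons. The search repeatedly halves the search space by comparing with the middle element.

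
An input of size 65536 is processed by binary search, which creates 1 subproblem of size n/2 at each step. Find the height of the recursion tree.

For divide and conquer with division factor 2:

Problem sizes at each level:
Level 0: 65536
Level 1: 32768
Level 2: 16384
Level 3: 8192
Level 4: 4096
Level 5: 2048
Level 6: 1024
Level 7: 512
Level 8: 256
Level 9: 128
Level 10: 64
Level 11: 32
Level 12: 16
Level 13: 8
Level 14: 4
Level 15: 2
Level 16: 1

The root is level 0 and the size-1 base case is level 16 (the tree spans levels 0 through 16, i.e. 17 levels counting the root), so the depth is the number of divisions: log_2(65536) = 16

The recursion tree depth is log_2(65536) = 16. At each level, the problem size is divided by 2, so it takes 16 divisions to reduce to a base case of size 1. The algorithm makes 1 recursive call at each level.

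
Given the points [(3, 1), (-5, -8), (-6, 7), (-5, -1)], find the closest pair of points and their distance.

Computing all pairwise distances among 4 points:

d((3, 1), (-5, -8)) = 12.0416
d((3, 1), (-6, 7)) = 10.8167
d((3, 1), (-5, -1)) = 8.2462
d((-5, -8), (-6, 7)) = 15.0333
d((-5, -8), (-5, -1)) = 7.0 <-- minimum
d((-6, 7), (-5, -1)) = 8.0623

Closest pair: (-5, -8) and (-5, -1) with distance 7.0

The closest pair is (-5, -8) and (-5, -1) with Euclidean distance 7.0. For 4 points, brute-force pairwise comparison is shown above. For large n, the divide-and-conquer algorithm (sort by x, recurse on halves, check the dividing strip) achieves O(n log n).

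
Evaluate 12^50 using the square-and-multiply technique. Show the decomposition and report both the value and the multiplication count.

Computing 12^50 by squaring (build up from 12^1; each line after the first costs one multiplication):

12^1 = 12
12^2 = (12^1)^2 = 12^2 = 144
12^3 = 12 * 12^2 = 12 * 144 = 1728
12^6 = (12^3)^2 = 1728^2 = 2985984
12^12 = (12^6)^2 = 2985984^2 = 8916100448256
12^24 = (12^12)^2 = 8916100448256^2 = 79496847203390844133441536
12^25 = 12 * 12^24 = 12 * 79496847203390844133441536 = 953962166440690129601298432
12^50 = (12^25)^2 = 953962166440690129601298432^2 = 910043815000214977332758527534256632492715260325658624

Result: 910043815000214977332758527534256632492715260325658624
Multiplications needed: 7 (7 lines after 12^1)

12^50 = 910043815000214977332758527534256632492715260325658624. Using exponentiation by squaring, this requires 7 multiplications. The key idea: if the exponent is even, square the half-power; if odd, multiply by the base once.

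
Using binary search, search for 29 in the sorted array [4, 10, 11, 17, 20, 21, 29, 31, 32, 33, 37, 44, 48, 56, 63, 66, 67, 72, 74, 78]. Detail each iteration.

Binary search for 29 in [4, 10, 11, 17, 20, 21, 29, 31, 32, 33, 37, 44, 48, 56, 63, 66, 67, 72, 74, 78]:

lo=0, hi=19, mid=9, arr[mid]=33 -> 33 > 29, search left half
lo=0, hi=8, mid=4, arr[mid]=20 -> 20 < 29, search right half
lo=5, hi=8, mid=6, arr[mid]=29 -> Found target at index 6!

Binary search finds 29 at index 6 after 3 comparisons. The search repeatedly halves the search space by comparing with the middle element.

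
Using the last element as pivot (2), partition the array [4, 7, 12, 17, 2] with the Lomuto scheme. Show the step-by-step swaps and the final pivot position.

Lomuto partition with pivot = 2:

Initial array: [4, 7, 12, 17, 2]

arr[0]=4 > 2: no swap
arr[1]=7 > 2: no swap
arr[2]=12 > 2: no swap
arr[3]=17 > 2: no swap

Place pivot at position 0: [2, 7, 12, 17, 4]
Pivot position: 0

After partitioning with pivot 2, the array becomes [2, 7, 12, 17, 4]. The pivot is placed at index 0. All elements to the left of the pivot are <= 2, and all elements to the right are > 2.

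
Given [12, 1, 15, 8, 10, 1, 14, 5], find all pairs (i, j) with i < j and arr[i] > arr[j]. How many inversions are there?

Finding inversions in [12, 1, 15, 8, 10, 1, 14, 5]:

(0, 1): arr[0]=12 > arr[1]=1
(0, 3): arr[0]=12 > arr[3]=8
(0, 4): arr[0]=12 > arr[4]=10
(0, 5): arr[0]=12 > arr[5]=1
(0, 7): arr[0]=12 > arr[7]=5
(2, 3): arr[2]=15 > arr[3]=8
(2, 4): arr[2]=15 > arr[4]=10
(2, 5): arr[2]=15 > arr[5]=1
(2, 6): arr[2]=15 > arr[6]=14
(2, 7): arr[2]=15 > arr[7]=5
(3, 5): arr[3]=8 > arr[5]=1
(3, 7): arr[3]=8 > arr[7]=5
(4, 5): arr[4]=10 > arr[5]=1
(4, 7): arr[4]=10 > arr[7]=5
(6, 7): arr[6]=14 > arr[7]=5

Total inversions: 15

The array has 15 inversion(s): (0,1), (0,3), (0,4), (0,5), (0,7), (2,3), (2,4), (2,5), (2,6), (2,7), (3,5), (3,7), (4,5), (4,7), (6,7). Each pair (i,j) satisfies i < j and arr[i] > arr[j].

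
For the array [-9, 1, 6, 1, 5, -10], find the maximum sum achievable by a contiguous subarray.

Using Kadane's algorithm on [-9, 1, 6, 1, 5, -10]:

Scanning through the array:
Position 1 (value 1): max_ending_here = 1, max_so_far = 1
Position 2 (value 6): max_ending_here = 7, max_so_far = 7
Position 3 (value 1): max_ending_here = 8, max_so_far = 8
Position 4 (value 5): max_ending_here = 13, max_so_far = 13
Position 5 (value -10): max_ending_here = 3, max_so_far = 13

Maximum subarray: [1, 6, 1, 5]
Maximum sum: 13

The maximum subarray is [1, 6, 1, 5] with sum 13. This subarray runs from index 1 to index 4.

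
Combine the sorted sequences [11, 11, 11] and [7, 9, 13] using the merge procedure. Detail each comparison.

Merging process:

Compare 11 vs 7: take 7 from right. Merged: [7]
Compare 11 vs 9: take 9 from right. Merged: [7, 9]
Compare 11 vs 13: take 11 from left. Merged: [7, 9, 11]
Compare 11 vs 13: take 11 from left. Merged: [7, 9, 11, 11]
Compare 11 vs 13: take 11 from left. Merged: [7, 9, 11, 11, 11]
Append remaining from right: [13]. Merged: [7, 9, 11, 11, 11, 13]

Final merged array: [7, 9, 11, 11, 11, 13]
Total comparisons: 5

The merged array is [7, 9, 11, 11, 11, 13], requiring 5 comparisons. The merge step runs in O(n) time where n is the total number of elements.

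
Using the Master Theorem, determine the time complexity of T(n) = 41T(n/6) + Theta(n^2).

Master Theorem for T(n) = 41T(n/6) + O(n^2):

a = 41, b = 6, c = 2
log_b(a) = log_6(41) = 2.0726

Case 1: c = 2 < log_6(41) = 2.0726
T(n) = O(n^(log_6 41))

For T(n) = 41T(n/6) + O(n^2): log_6(41) = 2.0726. This is Case 1 of the Master Theorem (c < log_b(a), work dominated by leaves), giving O(n^(log_6 41)).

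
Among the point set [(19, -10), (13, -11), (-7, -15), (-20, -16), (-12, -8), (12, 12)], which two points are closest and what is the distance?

Computing all pairwise distances among 6 points:

d((19, -10), (13, -11)) = 6.0828 <-- minimum
d((19, -10), (-7, -15)) = 26.4764
d((19, -10), (-20, -16)) = 39.4588
d((19, -10), (-12, -8)) = 31.0644
d((19, -10), (12, 12)) = 23.0868
d((13, -11), (-7, -15)) = 20.3961
d((13, -11), (-20, -16)) = 33.3766
d((13, -11), (-12, -8)) = 25.1794
d((13, -11), (12, 12)) = 23.0217
d((-7, -15), (-20, -16)) = 13.0384
d((-7, -15), (-12, -8)) = 8.6023
d((-7, -15), (12, 12)) = 33.0151
d((-20, -16), (-12, -8)) = 11.3137
d((-20, -16), (12, 12)) = 42.5206
d((-12, -8), (12, 12)) = 31.241

Closest pair: (19, -10) and (13, -11) with distance 6.0828

The closest pair is (19, -10) and (13, -11) with Euclidean distance 6.0828. For 6 points, brute-force pairwise comparison is shown above. For large n, the divide-and-conquer algorithm (sort by x, recurse on halves, check the dividing strip) achieves O(n log n).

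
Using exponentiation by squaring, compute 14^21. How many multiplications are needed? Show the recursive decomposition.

Computing 14^21 by squaring (build up from 14^1; each line after the first costs one multiplication):

14^1 = 14
14^2 = (14^1)^2 = 14^2 = 196
14^4 = (14^2)^2 = 196^2 = 38416
14^5 = 14 * 14^4 = 14 * 38416 = 537824
14^10 = (14^5)^2 = 537824^2 = 289254654976
14^20 = (14^10)^2 = 289254654976^2 = 83668255425284801560576
14^21 = 14 * 14^20 = 14 * 83668255425284801560576 = 1171355575953987221848064

Result: 1171355575953987221848064
Multiplications needed: 6 (6 lines after 14^1)

14^21 = 1171355575953987221848064. Using exponentiation by squaring, this requires 6 multiplications. The key idea: if the exponent is even, square the half-power; if odd, multiply by the base once.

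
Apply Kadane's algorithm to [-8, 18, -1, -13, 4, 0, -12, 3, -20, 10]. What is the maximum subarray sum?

Using Kadane's algorithm on [-8, 18, -1, -13, 4, 0, -12, 3, -20, 10]:

Scanning through the array:
Position 1 (value 18): max_ending_here = 18, max_so_far = 18
Position 2 (value -1): max_ending_here = 17, max_so_far = 18
Position 3 (value -13): max_ending_here = 4, max_so_far = 18
Position 4 (value 4): max_ending_here = 8, max_so_far = 18
Position 5 (value 0): max_ending_here = 8, max_so_far = 18
Position 6 (value -12): max_ending_here = -4, max_so_far = 18
Position 7 (value 3): max_ending_here = 3, max_so_far = 18
Position 8 (value -20): max_ending_here = -17, max_so_far = 18
Position 9 (value 10): max_ending_here = 10, max_so_far = 18

Maximum subarray: [18]
Maximum sum: 18

The maximum subarray is [18] with sum 18. This subarray runs from index 1 to index 1.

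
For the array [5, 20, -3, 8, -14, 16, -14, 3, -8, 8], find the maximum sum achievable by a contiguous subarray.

Using Kadane's algorithm on [5, 20, -3, 8, -14, 16, -14, 3, -8, 8]:

Scanning through the array:
Position 1 (value 20): max_ending_here = 25, max_so_far = 25
Position 2 (value -3): max_ending_here = 22, max_so_far = 25
Position 3 (value 8): max_ending_here = 30, max_so_far = 30
Position 4 (value -14): max_ending_here = 16, max_so_far = 30
Position 5 (value 16): max_ending_here = 32, max_so_far = 32
Position 6 (value -14): max_ending_here = 18, max_so_far = 32
Position 7 (value 3): max_ending_here = 21, max_so_far = 32
Position 8 (value -8): max_ending_here = 13, max_so_far = 32
Position 9 (value 8): max_ending_here = 21, max_so_far = 32

Maximum subarray: [5, 20, -3, 8, -14, 16]
Maximum sum: 32

The maximum subarray is [5, 20, -3, 8, -14, 16] with sum 32. This subarray runs from index 0 to index 5.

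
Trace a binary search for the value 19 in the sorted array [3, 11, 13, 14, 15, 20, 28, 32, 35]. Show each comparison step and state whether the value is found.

Binary search for 19 in [3, 11, 13, 14, 15, 20, 28, 32, 35]:

lo=0, hi=8, mid=4, arr[mid]=15 -> 15 < 19, search right half
lo=5, hi=8, mid=6, arr[mid]=28 -> 28 > 19, search left half
lo=5, hi=5, mid=5, arr[mid]=20 -> 20 > 19, search left half
lo=5 > hi=4, target 19 not found

Binary search determines that 19 is not in the array after 3 comparisons. The search space was exhausted without finding the target.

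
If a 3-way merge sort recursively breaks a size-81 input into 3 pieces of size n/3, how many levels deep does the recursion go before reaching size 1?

For divide and conquer with division factor 3:

Problem sizes at each level:
Level 0: 81
Level 1: 27
Level 2: 9
Level 3: 3
Level 4: 1

The root is level 0 and the size-1 base case is level 4 (the tree spans levels 0 through 4, i.e. 5 levels counting the root), so the depth is the number of divisions: log_3(81) = 4

The recursion tree depth is log_3(81) = 4. At each level, the problem size is divided by 3, so it takes 4 divisions to reduce to a base case of size 1. The algorithm makes 3 recursive calls at each level.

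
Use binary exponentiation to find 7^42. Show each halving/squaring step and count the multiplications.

Computing 7^42 by squaring (build up from 7^1; each line after the first costs one multiplication):

7^1 = 7
7^2 = (7^1)^2 = 7^2 = 49
7^4 = (7^2)^2 = 49^2 = 2401
7^5 = 7 * 7^4 = 7 * 2401 = 16807
7^10 = (7^5)^2 = 16807^2 = 282475249
7^20 = (7^10)^2 = 282475249^2 = 79792266297612001
7^21 = 7 * 7^20 = 7 * 79792266297612001 = 558545864083284007
7^42 = (7^21)^2 = 558545864083284007^2 = 311973482284542371301330321821976049

Result: 311973482284542371301330321821976049
Multiplications needed: 7 (7 lines after 7^1)

7^42 = 311973482284542371301330321821976049. Using exponentiation by squaring, this requires 7 multiplications. The key idea: if the exponent is even, square the half-power; if odd, multiply by the base once.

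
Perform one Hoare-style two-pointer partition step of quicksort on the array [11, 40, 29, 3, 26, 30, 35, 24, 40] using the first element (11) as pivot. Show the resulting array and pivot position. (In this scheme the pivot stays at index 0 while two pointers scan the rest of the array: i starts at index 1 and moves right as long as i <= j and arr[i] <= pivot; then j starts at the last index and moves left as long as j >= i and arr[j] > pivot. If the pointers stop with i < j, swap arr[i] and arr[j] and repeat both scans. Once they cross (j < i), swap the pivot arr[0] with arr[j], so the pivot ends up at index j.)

Hoare-style two-pointer partition with pivot = 11:

Initial array: [11, 40, 29, 3, 26, 30, 35, 24, 40]

Pointers start at i = 1, j = 8.
i stops at index 1 (arr[1]=40 > 11), j stops at index 3 (arr[3]=3 <= 11): swap arr[1] and arr[3], array becomes [11, 3, 29, 40, 26, 30, 35, 24, 40]
i ends at 2, j ends at 1: the pointers have crossed (j < i), so scanning stops.

Swap pivot arr[0] with arr[1] to place pivot at position 1: [3, 11, 29, 40, 26, 30, 35, 24, 40]
Pivot position: 1

After partitioning with pivot 11, the array becomes [3, 11, 29, 40, 26, 30, 35, 24, 40]. The pivot is placed at index 1. All elements to the left of the pivot are <= 11, and all elements to the right are > 11.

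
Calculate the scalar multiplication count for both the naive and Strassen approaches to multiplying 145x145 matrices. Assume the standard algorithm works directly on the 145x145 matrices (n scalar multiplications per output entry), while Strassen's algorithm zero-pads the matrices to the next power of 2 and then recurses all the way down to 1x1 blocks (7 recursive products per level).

Matrix multiplication for 145x145 matrices:

Strassen's algorithm requires power-of-2 dimensions. Pad 145x145 to 256x256 (next power of 2).

Standard algorithm: 145^3 = 3048625 multiplications
Strassen's algorithm: 7^(log2(256)) = 7^8 = 5764801 multiplications
Difference: 3048625 - 5764801 = -2716176 (Strassen uses MORE here due to padding overhead — for small or just-over-power-of-2 n, padding can outweigh the per-level savings)

Standard: 3048625 multiplications (145^3). Strassen: 5764801 multiplications (7^8, after padding to 256x256). Strassen reduces 8 recursive multiplications to 7 at each level.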